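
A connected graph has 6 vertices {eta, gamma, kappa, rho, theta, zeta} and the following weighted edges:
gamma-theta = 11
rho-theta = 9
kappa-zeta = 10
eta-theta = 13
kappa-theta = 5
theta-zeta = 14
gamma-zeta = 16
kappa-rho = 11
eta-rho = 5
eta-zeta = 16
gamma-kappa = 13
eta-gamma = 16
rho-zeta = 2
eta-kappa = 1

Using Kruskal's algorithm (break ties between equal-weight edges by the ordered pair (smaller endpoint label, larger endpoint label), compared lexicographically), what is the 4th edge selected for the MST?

Kruskal's algorithm — process edges by increasing weight (ties by edge label):
eta-kappa (1): add. Components now {eta,kappa} {rho} {zeta} {theta} {gamma}
rho-zeta (2): add. Components now {eta,kappa} {rho,zeta} {theta} {gamma}
eta-rho (5): add. Components now {eta,kappa,rho,zeta} {theta} {gamma}
kappa-theta (5): add. Components now {eta,kappa,rho,theta,zeta} {gamma}
rho-theta (9): skip — rho and theta already connected.
kappa-zeta (10): skip — kappa and zeta already connected.
gamma-theta (11): add. Components now {eta,gamma,kappa,rho,theta,zeta}
The 4th edge added is kappa-theta.

kappa-theta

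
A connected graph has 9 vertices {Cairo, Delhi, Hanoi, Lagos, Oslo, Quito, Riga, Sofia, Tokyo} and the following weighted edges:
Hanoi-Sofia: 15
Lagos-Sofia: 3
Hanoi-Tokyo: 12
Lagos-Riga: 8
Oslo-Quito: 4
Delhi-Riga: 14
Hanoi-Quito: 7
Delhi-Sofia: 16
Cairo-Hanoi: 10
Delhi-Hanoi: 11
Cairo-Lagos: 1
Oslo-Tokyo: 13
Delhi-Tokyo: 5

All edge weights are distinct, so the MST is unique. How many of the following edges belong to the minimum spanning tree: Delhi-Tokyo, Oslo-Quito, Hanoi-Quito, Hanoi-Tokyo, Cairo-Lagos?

Sort edges by weight, then run Kruskal:
Cairo-Lagos (1): add — endpoints in different components.
Lagos-Sofia (3): add — endpoints in different components.
Oslo-Quito (4): add — endpoints in different components.
Delhi-Tokyo (5): add — endpoints in different components.
Hanoi-Quito (7): add — endpoints in different components.
Lagos-Riga (8): add — endpoints in different components.
Cairo-Hanoi (10): add — endpoints in different components.
Delhi-Hanoi (11): add — endpoints in different components.
MST edge set: {Cairo-Lagos, Lagos-Sofia, Oslo-Quito, Delhi-Tokyo, Hanoi-Quito, Lagos-Riga, Cairo-Hanoi, Delhi-Hanoi}.
Of the listed edges, {Delhi-Tokyo, Oslo-Quito, Hanoi-Quito, Cairo-Lagos} are in the MST → 4.

4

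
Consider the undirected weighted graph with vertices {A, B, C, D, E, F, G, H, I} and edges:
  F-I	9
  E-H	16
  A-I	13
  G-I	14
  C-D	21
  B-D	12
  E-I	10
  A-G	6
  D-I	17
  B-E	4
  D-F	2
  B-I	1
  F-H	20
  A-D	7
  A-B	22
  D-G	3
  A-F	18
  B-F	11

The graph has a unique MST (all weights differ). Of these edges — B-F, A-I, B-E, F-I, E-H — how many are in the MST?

Kruskal: consider edges lightest-first.
B-I (1): add — endpoints in different components.
D-F (2): add — endpoints in different components.
D-G (3): add — endpoints in different components.
B-E (4): add — endpoints in different components.
A-G (6): add — endpoints in different components.
A-D (7): skip — A and D already connected.
F-I (9): add — endpoints in different components.
E-I (10): skip — E and I already connected.
B-F (11): skip — B and F already connected.
B-D (12): skip — B and D already connected.
A-I (13): skip — A and I already connected.
G-I (14): skip — G and I already connected.
E-H (16): add — endpoints in different components.
D-I (17): skip — D and I already connected.
A-F (18): skip — A and F already connected.
F-H (20): skip — F and H already connected.
C-D (21): add — endpoints in different components.
MST edge set: {B-I, D-F, D-G, B-E, A-G, F-I, E-H, C-D}.
Of the listed edges, {B-E, F-I, E-H} are in the MST → 3.

3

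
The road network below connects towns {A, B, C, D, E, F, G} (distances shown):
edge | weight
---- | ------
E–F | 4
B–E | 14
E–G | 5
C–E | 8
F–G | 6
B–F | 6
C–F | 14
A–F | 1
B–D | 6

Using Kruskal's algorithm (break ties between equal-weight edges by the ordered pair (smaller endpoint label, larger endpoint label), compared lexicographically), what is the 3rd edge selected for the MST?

E-G

Kruskal: consider edges lightest-first.
A–F (1): add. Components now {A,F} {B} {C} {D} {E} {G}
E–F (4): add. Components now {A,E,F} {B} {C} {D} {G}
E–G (5): add. Components now {A,E,F,G} {B} {C} {D}
B–D (6): add. Components now {A,E,F,G} {B,D} {C}
B–F (6): add. Components now {A,B,D,E,F,G} {C}
F–G (6): skip — F and G already connected.
C–E (8): add. Components now {A,B,C,D,E,F,G}
The 3rd edge added is E–G.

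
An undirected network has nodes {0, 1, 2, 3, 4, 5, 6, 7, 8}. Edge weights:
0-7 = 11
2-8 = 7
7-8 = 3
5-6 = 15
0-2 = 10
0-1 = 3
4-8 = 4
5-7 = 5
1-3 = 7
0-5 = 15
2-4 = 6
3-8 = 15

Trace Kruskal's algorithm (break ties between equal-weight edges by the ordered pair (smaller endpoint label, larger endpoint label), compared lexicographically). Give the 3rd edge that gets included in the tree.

4-8

Kruskal: consider edges lightest-first.
0-1 (3): add — endpoints in different components.
7-8 (3): add — endpoints in different components.
4-8 (4): add — endpoints in different components.
5-7 (5): add — endpoints in different components.
2-4 (6): add — endpoints in different components.
1-3 (7): add — endpoints in different components.
2-8 (7): skip — 2 and 8 already connected.
0-2 (10): add — endpoints in different components.
0-7 (11): skip — 0 and 7 already connected.
0-5 (15): skip — 0 and 5 already connected.
3-8 (15): skip — 3 and 8 already connected.
5-6 (15): add — endpoints in different components.
The 3rd edge added is 4-8.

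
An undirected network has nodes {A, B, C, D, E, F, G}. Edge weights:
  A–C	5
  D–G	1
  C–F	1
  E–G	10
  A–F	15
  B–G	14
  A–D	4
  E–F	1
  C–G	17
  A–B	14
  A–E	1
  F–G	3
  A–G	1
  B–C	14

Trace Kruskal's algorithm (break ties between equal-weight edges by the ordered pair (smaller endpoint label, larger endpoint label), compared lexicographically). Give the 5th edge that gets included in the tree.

E-F

Kruskal: consider edges lightest-first.
A–E (1): add. Components now {A,E} {B} {C} {D} {F} {G}
A–G (1): add. Components now {A,E,G} {B} {C} {D} {F}
C–F (1): add. Components now {A,E,G} {B} {C,F} {D}
D–G (1): add. Components now {A,D,E,G} {B} {C,F}
E–F (1): add. Components now {A,C,D,E,F,G} {B}
F–G (3): skip — F and G already connected.
A–D (4): skip — A and D already connected.
A–C (5): skip — A and C already connected.
E–G (10): skip — E and G already connected.
A–B (14): add. Components now {A,B,C,D,E,F,G}
The 5th edge added is E–F.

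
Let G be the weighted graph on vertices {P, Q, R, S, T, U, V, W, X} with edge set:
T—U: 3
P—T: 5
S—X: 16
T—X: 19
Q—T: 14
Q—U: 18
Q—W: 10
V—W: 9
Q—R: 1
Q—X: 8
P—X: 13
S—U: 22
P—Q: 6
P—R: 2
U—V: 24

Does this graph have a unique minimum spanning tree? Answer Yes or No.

Yes

Sort edges by weight, then run Kruskal:
Q—R (1): add — endpoints in different components.
P—R (2): add — endpoints in different components.
T—U (3): add — endpoints in different components.
P—T (5): add — endpoints in different components.
P—Q (6): skip — P and Q already connected.
Q—X (8): add — endpoints in different components.
V—W (9): add — endpoints in different components.
Q—W (10): add — endpoints in different components.
P—X (13): skip — P and X already connected.
Q—T (14): skip — T and Q already connected.
S—X (16): add — endpoints in different components.
Every non-tree edge has weight strictly greater than the heaviest edge on the tree path between its endpoints, so the MST is unique.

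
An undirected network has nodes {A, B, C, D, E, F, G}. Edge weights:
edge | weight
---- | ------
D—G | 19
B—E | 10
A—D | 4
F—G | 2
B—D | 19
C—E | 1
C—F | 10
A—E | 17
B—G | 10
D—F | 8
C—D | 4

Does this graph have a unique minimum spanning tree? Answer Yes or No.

No

Kruskal: consider edges lightest-first.
C—E (1): add. Components now {A} {B} {C,E} {D} {F} {G}
F—G (2): add. Components now {A} {B} {C,E} {D} {F,G}
A—D (4): add. Components now {A,D} {B} {C,E} {F,G}
C—D (4): add. Components now {A,C,D,E} {B} {F,G}
D—F (8): add. Components now {A,C,D,E,F,G} {B}
B—E (10): add. Components now {A,B,C,D,E,F,G}
Non-tree edge B—G has weight 10, equal to the heaviest edge on its tree cycle — swapping gives another MST of the same weight. Not unique.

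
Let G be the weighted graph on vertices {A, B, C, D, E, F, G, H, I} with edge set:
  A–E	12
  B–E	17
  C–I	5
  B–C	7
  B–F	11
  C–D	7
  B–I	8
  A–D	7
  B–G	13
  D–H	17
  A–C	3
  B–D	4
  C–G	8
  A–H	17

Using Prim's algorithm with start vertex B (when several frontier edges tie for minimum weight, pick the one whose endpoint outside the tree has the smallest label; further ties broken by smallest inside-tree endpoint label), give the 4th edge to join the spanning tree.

Prim, starting at B.
Step 1: frontier [B–D 4, B–C 7, B–I 8, B–F 11, B–G 13, B–E 17] → take B–D (4); add D.
Step 2: frontier [B–C 7, B–I 8, B–F 11, B–G 13, B–E 17, A–D 7, C–D 7, D–H 17] → take A–D (7); add A.
Step 3: frontier [A–C 3, A–E 12, A–H 17, B–C 7, B–I 8, B–F 11, B–G 13, B–E 17, C–D 7, D–H 17] → take A–C (3); add C.
Step 4: frontier [A–E 12, A–H 17, B–I 8, B–F 11, B–G 13, B–E 17, C–I 5, C–G 8, D–H 17] → take C–I (5); add I.
Step 5: frontier [A–E 12, A–H 17, B–F 11, B–G 13, B–E 17, C–G 8, D–H 17] → take C–G (8); add G.
Step 6: frontier [A–E 12, A–H 17, B–F 11, B–E 17, D–H 17] → take B–F (11); add F.
Step 7: frontier [A–E 12, A–H 17, B–E 17, D–H 17] → take A–E (12); add E.
Step 8: frontier [A–H 17, D–H 17] → take A–H (17); add H.
The 4th edge added is C–I.

C-I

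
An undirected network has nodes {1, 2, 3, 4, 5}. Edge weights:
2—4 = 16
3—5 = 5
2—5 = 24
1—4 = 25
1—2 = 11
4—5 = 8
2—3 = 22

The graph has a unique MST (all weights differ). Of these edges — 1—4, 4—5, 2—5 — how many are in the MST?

Kruskal's algorithm — process edges by increasing weight (ties by edge label):
3—5 (5): add — endpoints in different components.
4—5 (8): add — endpoints in different components.
1—2 (11): add — endpoints in different components.
2—4 (16): add — endpoints in different components.
MST edge set: {3—5, 4—5, 1—2, 2—4}.
Of the listed edges, {4—5} are in the MST → 1.

1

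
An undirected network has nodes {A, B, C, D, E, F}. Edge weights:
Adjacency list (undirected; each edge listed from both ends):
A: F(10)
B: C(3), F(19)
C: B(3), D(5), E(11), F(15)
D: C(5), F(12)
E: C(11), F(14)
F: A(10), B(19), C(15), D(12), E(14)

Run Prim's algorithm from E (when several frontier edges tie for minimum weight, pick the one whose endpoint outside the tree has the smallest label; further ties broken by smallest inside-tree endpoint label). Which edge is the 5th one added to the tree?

Prim's algorithm from E:
Step 1: cheapest edge leaving the tree is C E (11); add C.
Step 2: cheapest edge leaving the tree is B C (3); add B.
Step 3: cheapest edge leaving the tree is C D (5); add D.
Step 4: cheapest edge leaving the tree is D F (12); add F.
Step 5: cheapest edge leaving the tree is A F (10); add A.
The 5th edge added is A F.

A-F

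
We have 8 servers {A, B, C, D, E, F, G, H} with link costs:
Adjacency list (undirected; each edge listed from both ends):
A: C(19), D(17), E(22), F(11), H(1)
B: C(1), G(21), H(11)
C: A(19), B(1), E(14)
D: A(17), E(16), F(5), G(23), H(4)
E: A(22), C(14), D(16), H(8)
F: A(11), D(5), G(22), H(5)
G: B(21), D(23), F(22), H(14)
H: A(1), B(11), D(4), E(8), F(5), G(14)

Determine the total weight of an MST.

Kruskal: consider edges lightest-first.
A H (1): add — endpoints in different components.
B C (1): add — endpoints in different components.
D H (4): add — endpoints in different components.
D F (5): add — endpoints in different components.
F H (5): skip — F and H already connected.
E H (8): add — endpoints in different components.
A F (11): skip — A and F already connected.
B H (11): add — endpoints in different components.
C E (14): skip — C and E already connected.
G H (14): add — endpoints in different components.
MST edges: A H, B C, D H, D F, E H, B H, G H; total weight 1+1+4+5+8+11+14 = 44.

44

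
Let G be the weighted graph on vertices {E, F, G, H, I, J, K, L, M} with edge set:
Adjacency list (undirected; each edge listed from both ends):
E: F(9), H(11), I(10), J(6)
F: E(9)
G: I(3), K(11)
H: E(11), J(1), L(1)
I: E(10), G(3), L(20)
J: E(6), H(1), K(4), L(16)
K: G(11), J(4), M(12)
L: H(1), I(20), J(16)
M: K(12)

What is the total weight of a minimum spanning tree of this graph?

Prim's algorithm from K:
Step 1: cheapest edge leaving the tree is J-K (4); add J.
Step 2: cheapest edge leaving the tree is H-J (1); add H.
Step 3: cheapest edge leaving the tree is H-L (1); add L.
Step 4: cheapest edge leaving the tree is E-J (6); add E.
Step 5: cheapest edge leaving the tree is E-F (9); add F.
Step 6: cheapest edge leaving the tree is E-I (10); add I.
Step 7: cheapest edge leaving the tree is G-I (3); add G.
Step 8: cheapest edge leaving the tree is K-M (12); add M.
MST edges: J-K, H-J, H-L, E-J, E-F, E-I, G-I, K-M; total weight 4+1+1+6+9+10+3+12 = 46.

46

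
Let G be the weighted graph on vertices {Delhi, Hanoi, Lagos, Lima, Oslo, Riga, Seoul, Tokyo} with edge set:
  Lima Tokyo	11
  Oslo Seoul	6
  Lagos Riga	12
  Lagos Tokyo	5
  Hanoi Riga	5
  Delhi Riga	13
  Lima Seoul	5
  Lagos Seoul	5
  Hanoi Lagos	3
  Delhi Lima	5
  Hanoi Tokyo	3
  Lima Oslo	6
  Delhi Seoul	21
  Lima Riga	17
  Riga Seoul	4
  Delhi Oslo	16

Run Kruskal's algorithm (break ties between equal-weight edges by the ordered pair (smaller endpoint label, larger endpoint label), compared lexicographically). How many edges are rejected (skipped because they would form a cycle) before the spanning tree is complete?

Kruskal's algorithm — process edges by increasing weight (ties by edge label):
Hanoi Lagos (3): add — endpoints in different components.
Hanoi Tokyo (3): add — endpoints in different components.
Riga Seoul (4): add — endpoints in different components.
Delhi Lima (5): add — endpoints in different components.
Hanoi Riga (5): add — endpoints in different components.
Lagos Seoul (5): skip — Lagos and Seoul already connected.
Lagos Tokyo (5): skip — Lagos and Tokyo already connected.
Lima Seoul (5): add — endpoints in different components.
Lima Oslo (6): add — endpoints in different components.
Edges rejected before the tree was complete: 2.

2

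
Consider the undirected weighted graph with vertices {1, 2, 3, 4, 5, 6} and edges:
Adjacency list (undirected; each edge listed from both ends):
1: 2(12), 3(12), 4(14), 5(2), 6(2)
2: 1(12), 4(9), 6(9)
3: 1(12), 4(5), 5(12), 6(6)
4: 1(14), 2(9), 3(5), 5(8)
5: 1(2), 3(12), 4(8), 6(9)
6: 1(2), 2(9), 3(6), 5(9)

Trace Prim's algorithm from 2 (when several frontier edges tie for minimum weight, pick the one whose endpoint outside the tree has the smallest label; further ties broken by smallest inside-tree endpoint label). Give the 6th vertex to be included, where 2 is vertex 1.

Prim's algorithm from 2:
Step 1: frontier [2-4 9, 2-6 9, 1-2 12] → take 2-4 (9); add 4.
Step 2: frontier [2-6 9, 1-2 12, 3-4 5, 4-5 8, 1-4 14] → take 3-4 (5); add 3.
Step 3: frontier [2-6 9, 1-2 12, 3-6 6, 1-3 12, 3-5 12, 4-5 8, 1-4 14] → take 3-6 (6); add 6.
Step 4: frontier [1-2 12, 1-3 12, 3-5 12, 4-5 8, 1-4 14, 1-6 2, 5-6 9] → take 1-6 (2); add 1.
Step 5: frontier [1-5 2, 3-5 12, 4-5 8, 5-6 9] → take 1-5 (2); add 5.
Vertex order: 2, 4, 3, 6, 1, 5. The 6th vertex is 5.

5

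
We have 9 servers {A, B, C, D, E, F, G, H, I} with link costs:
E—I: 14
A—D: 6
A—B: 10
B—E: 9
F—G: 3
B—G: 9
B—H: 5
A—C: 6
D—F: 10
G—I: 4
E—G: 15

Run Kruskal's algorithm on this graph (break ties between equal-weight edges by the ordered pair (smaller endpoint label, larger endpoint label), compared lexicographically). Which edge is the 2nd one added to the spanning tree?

Kruskal's algorithm — process edges by increasing weight (ties by edge label):
F—G (3): add — endpoints in different components.
G—I (4): add — endpoints in different components.
B—H (5): add — endpoints in different components.
A—C (6): add — endpoints in different components.
A—D (6): add — endpoints in different components.
B—E (9): add — endpoints in different components.
B—G (9): add — endpoints in different components.
A—B (10): add — endpoints in different components.
The 2nd edge added is G—I.

G-I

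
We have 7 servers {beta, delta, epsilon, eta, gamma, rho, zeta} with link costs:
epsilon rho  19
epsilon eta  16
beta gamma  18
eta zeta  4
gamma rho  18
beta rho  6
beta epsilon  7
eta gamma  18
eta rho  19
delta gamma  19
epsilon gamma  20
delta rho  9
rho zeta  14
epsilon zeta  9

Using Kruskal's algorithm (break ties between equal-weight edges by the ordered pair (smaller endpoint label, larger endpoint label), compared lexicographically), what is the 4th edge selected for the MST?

Kruskal: consider edges lightest-first.
eta zeta (4): add. Components now {eta,zeta} {epsilon} {delta} {gamma} {beta} {rho}
beta rho (6): add. Components now {eta,zeta} {epsilon} {delta} {gamma} {beta,rho}
beta epsilon (7): add. Components now {eta,zeta} {beta,epsilon,rho} {delta} {gamma}
delta rho (9): add. Components now {eta,zeta} {beta,delta,epsilon,rho} {gamma}
epsilon zeta (9): add. Components now {beta,delta,epsilon,eta,rho,zeta} {gamma}
rho zeta (14): skip — rho and zeta already connected.
epsilon eta (16): skip — eta and epsilon already connected.
beta gamma (18): add. Components now {beta,delta,epsilon,eta,gamma,rho,zeta}
The 4th edge added is delta rho.

delta-rho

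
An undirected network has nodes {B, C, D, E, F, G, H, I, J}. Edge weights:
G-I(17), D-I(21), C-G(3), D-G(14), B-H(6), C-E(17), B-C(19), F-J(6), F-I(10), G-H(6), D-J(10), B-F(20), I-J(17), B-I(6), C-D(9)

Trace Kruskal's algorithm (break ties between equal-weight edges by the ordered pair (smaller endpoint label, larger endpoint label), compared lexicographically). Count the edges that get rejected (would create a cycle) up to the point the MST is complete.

Kruskal's algorithm — process edges by increasing weight (ties by edge label):
C-G (3): add — endpoints in different components.
B-H (6): add — endpoints in different components.
B-I (6): add — endpoints in different components.
F-J (6): add — endpoints in different components.
G-H (6): add — endpoints in different components.
C-D (9): add — endpoints in different components.
D-J (10): add — endpoints in different components.
F-I (10): skip — F and I already connected.
D-G (14): skip — D and G already connected.
C-E (17): add — endpoints in different components.
Edges rejected before the tree was complete: 2.

2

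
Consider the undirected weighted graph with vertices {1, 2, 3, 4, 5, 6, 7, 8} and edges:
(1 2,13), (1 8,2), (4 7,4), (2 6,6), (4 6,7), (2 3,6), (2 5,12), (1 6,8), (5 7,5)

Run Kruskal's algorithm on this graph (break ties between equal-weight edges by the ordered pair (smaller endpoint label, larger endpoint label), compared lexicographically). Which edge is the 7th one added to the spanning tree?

1-6

Kruskal: consider edges lightest-first.
1 8 (2): add — endpoints in different components.
4 7 (4): add — endpoints in different components.
5 7 (5): add — endpoints in different components.
2 3 (6): add — endpoints in different components.
2 6 (6): add — endpoints in different components.
4 6 (7): add — endpoints in different components.
1 6 (8): add — endpoints in different components.
The 7th edge added is 1 6.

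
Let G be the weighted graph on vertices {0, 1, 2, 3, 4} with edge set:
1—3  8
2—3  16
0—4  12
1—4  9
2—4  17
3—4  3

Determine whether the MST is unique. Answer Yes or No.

Yes

Kruskal: consider edges lightest-first.
3—4 (3): add. Components now {0} {1} {2} {3,4}
1—3 (8): add. Components now {0} {1,3,4} {2}
1—4 (9): skip — 1 and 4 already connected.
0—4 (12): add. Components now {0,1,3,4} {2}
2—3 (16): add. Components now {0,1,2,3,4}
Every non-tree edge has weight strictly greater than the heaviest edge on the tree path between its endpoints, so the MST is unique.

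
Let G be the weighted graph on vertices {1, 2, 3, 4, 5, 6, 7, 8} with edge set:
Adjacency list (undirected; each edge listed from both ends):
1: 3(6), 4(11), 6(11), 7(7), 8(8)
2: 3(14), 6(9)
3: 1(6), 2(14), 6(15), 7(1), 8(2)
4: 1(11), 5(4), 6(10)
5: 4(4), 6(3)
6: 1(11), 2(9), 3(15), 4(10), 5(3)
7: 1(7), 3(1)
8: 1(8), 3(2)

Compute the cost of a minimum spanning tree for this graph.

Sort edges by weight, then run Kruskal:
3–7 (1): add — endpoints in different components.
3–8 (2): add — endpoints in different components.
5–6 (3): add — endpoints in different components.
4–5 (4): add — endpoints in different components.
1–3 (6): add — endpoints in different components.
1–7 (7): skip — 1 and 7 already connected.
1–8 (8): skip — 1 and 8 already connected.
2–6 (9): add — endpoints in different components.
4–6 (10): skip — 4 and 6 already connected.
1–4 (11): add — endpoints in different components.
MST edges: 3–7, 3–8, 5–6, 4–5, 1–3, 2–6, 1–4; total weight 1+2+3+4+6+9+11 = 36.

36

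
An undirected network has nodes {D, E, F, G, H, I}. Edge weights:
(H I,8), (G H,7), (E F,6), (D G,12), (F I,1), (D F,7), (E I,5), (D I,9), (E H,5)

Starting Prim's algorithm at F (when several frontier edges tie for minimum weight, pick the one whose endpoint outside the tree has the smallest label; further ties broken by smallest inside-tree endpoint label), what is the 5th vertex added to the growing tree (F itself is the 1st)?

Grow the tree from F using Prim:
Step 1: cheapest edge leaving the tree is F I (1); add I.
Step 2: cheapest edge leaving the tree is E I (5); add E.
Step 3: cheapest edge leaving the tree is E H (5); add H.
Step 4: cheapest edge leaving the tree is D F (7); add D.
Step 5: cheapest edge leaving the tree is G H (7); add G.
Vertex order: F, I, E, H, D, G. The 5th vertex is D.

D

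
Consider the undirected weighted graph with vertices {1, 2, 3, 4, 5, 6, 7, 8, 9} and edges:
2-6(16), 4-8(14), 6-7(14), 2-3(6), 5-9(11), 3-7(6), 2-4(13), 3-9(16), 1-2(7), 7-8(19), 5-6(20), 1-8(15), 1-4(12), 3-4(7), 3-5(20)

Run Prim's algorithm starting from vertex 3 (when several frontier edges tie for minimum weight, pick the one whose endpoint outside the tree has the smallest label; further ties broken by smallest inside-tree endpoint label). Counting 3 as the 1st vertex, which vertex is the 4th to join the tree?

Prim, starting at 3.
Step 1: cheapest edge leaving the tree is 2-3 (6); add 2.
Step 2: cheapest edge leaving the tree is 3-7 (6); add 7.
Step 3: cheapest edge leaving the tree is 1-2 (7); add 1.
Step 4: cheapest edge leaving the tree is 3-4 (7); add 4.
Step 5: cheapest edge leaving the tree is 6-7 (14); add 6.
Step 6: cheapest edge leaving the tree is 4-8 (14); add 8.
Step 7: cheapest edge leaving the tree is 3-9 (16); add 9.
Step 8: cheapest edge leaving the tree is 5-9 (11); add 5.
Vertex order: 3, 2, 7, 1, 4, 6, 8, 9, 5. The 4th vertex is 1.

1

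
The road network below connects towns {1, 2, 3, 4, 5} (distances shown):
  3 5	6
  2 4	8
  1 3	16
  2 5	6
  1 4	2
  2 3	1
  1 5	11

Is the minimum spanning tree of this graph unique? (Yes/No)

No

Kruskal: consider edges lightest-first.
2 3 (1): add — endpoints in different components.
1 4 (2): add — endpoints in different components.
2 5 (6): add — endpoints in different components.
3 5 (6): skip — 3 and 5 already connected.
2 4 (8): add — endpoints in different components.
Non-tree edge 3 5 has weight 6, equal to the heaviest edge on its tree cycle — swapping gives another MST of the same weight. Not unique.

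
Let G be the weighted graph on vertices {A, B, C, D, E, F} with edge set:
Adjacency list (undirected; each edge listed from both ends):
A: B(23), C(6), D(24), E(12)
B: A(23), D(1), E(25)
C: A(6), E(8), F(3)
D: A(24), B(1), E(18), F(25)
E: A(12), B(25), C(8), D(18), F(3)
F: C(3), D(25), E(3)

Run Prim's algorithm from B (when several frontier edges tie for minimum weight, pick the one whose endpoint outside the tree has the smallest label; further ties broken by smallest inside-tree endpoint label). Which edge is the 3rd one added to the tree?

E-F

Prim's algorithm from B:
Step 1: frontier [B D 1, A B 23, B E 25] → take B D (1); add D.
Step 2: frontier [A B 23, B E 25, D E 18, A D 24, D F 25] → take D E (18); add E.
Step 3: frontier [A B 23, A D 24, D F 25, E F 3, C E 8, A E 12] → take E F (3); add F.
Step 4: frontier [A B 23, A D 24, C E 8, A E 12, C F 3] → take C F (3); add C.
Step 5: frontier [A B 23, A C 6, A D 24, A E 12] → take A C (6); add A.
The 3rd edge added is E F.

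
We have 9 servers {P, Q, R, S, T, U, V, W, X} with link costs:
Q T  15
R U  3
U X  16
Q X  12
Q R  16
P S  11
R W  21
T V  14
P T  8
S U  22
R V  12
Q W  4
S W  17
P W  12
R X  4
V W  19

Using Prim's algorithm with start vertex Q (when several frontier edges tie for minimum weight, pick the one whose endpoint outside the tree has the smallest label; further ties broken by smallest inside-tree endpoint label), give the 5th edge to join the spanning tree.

Q-X

Grow the tree from Q using Prim:
Step 1: cheapest edge leaving the tree is Q W (4); add W.
Step 2: cheapest edge leaving the tree is P W (12); add P.
Step 3: cheapest edge leaving the tree is P T (8); add T.
Step 4: cheapest edge leaving the tree is P S (11); add S.
Step 5: cheapest edge leaving the tree is Q X (12); add X.
Step 6: cheapest edge leaving the tree is R X (4); add R.
Step 7: cheapest edge leaving the tree is R U (3); add U.
Step 8: cheapest edge leaving the tree is R V (12); add V.
The 5th edge added is Q X.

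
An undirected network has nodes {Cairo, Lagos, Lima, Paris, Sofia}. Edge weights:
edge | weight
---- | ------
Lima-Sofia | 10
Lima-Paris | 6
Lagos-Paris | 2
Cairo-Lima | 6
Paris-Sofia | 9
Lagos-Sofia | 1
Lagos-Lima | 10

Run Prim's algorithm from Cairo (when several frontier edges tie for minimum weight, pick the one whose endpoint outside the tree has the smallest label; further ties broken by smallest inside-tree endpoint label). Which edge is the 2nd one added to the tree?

Lima-Paris

Prim, starting at Cairo.
Step 1: cheapest edge leaving the tree is Cairo-Lima (6); add Lima.
Step 2: cheapest edge leaving the tree is Lima-Paris (6); add Paris.
Step 3: cheapest edge leaving the tree is Lagos-Paris (2); add Lagos.
Step 4: cheapest edge leaving the tree is Lagos-Sofia (1); add Sofia.
The 2nd edge added is Lima-Paris.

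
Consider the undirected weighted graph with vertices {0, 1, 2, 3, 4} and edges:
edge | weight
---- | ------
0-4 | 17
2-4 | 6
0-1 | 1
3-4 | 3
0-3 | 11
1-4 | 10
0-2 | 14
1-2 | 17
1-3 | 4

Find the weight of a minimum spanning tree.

Prim, starting at 2.
Step 1: cheapest edge leaving the tree is 2-4 (6); add 4.
Step 2: cheapest edge leaving the tree is 3-4 (3); add 3.
Step 3: cheapest edge leaving the tree is 1-3 (4); add 1.
Step 4: cheapest edge leaving the tree is 0-1 (1); add 0.
MST edges: 2-4, 3-4, 1-3, 0-1; total weight 6+3+4+1 = 14.

14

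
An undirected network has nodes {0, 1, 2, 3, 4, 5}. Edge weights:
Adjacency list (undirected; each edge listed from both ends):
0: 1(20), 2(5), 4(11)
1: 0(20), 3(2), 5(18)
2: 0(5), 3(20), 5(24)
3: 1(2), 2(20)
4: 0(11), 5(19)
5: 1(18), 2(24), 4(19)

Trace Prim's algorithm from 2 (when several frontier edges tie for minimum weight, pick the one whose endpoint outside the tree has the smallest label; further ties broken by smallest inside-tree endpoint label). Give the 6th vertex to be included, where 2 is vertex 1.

Prim's algorithm from 2:
Step 1: frontier [0–2 5, 2–3 20, 2–5 24] → take 0–2 (5); add 0.
Step 2: frontier [0–4 11, 0–1 20, 2–3 20, 2–5 24] → take 0–4 (11); add 4.
Step 3: frontier [0–1 20, 2–3 20, 2–5 24, 4–5 19] → take 4–5 (19); add 5.
Step 4: frontier [0–1 20, 2–3 20, 1–5 18] → take 1–5 (18); add 1.
Step 5: frontier [1–3 2, 2–3 20] → take 1–3 (2); add 3.
Vertex order: 2, 0, 4, 5, 1, 3. The 6th vertex is 3.

3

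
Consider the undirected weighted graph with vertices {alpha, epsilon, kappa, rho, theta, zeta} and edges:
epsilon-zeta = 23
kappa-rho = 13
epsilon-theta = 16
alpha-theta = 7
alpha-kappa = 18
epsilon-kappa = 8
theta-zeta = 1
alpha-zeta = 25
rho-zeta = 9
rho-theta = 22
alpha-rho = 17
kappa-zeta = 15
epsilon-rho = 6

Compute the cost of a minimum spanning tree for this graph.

31

Kruskal's algorithm — process edges by increasing weight (ties by edge label):
theta-zeta (1): add. Components now {theta,zeta} {rho} {alpha} {epsilon} {kappa}
epsilon-rho (6): add. Components now {theta,zeta} {epsilon,rho} {alpha} {kappa}
alpha-theta (7): add. Components now {alpha,theta,zeta} {epsilon,rho} {kappa}
epsilon-kappa (8): add. Components now {alpha,theta,zeta} {epsilon,kappa,rho}
rho-zeta (9): add. Components now {alpha,epsilon,kappa,rho,theta,zeta}
MST edges: theta-zeta, epsilon-rho, alpha-theta, epsilon-kappa, rho-zeta; total weight 1+6+7+8+9 = 31.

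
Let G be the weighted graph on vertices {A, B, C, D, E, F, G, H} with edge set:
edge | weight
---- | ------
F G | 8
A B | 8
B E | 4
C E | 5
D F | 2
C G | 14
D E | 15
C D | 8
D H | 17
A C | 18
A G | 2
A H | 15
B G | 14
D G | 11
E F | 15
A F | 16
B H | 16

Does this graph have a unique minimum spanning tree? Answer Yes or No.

No

Kruskal: consider edges lightest-first.
A G (2): add — endpoints in different components.
D F (2): add — endpoints in different components.
B E (4): add — endpoints in different components.
C E (5): add — endpoints in different components.
A B (8): add — endpoints in different components.
C D (8): add — endpoints in different components.
F G (8): skip — F and G already connected.
D G (11): skip — D and G already connected.
B G (14): skip — B and G already connected.
C G (14): skip — C and G already connected.
A H (15): add — endpoints in different components.
Non-tree edge F G has weight 8, equal to the heaviest edge on its tree cycle — swapping gives another MST of the same weight. Not unique.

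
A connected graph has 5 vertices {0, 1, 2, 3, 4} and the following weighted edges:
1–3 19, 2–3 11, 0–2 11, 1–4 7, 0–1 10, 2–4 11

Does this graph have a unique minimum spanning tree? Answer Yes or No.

Kruskal's algorithm — process edges by increasing weight (ties by edge label):
1–4 (7): add. Components now {0} {1,4} {2} {3}
0–1 (10): add. Components now {0,1,4} {2} {3}
0–2 (11): add. Components now {0,1,2,4} {3}
2–3 (11): add. Components now {0,1,2,3,4}
Non-tree edge 2–4 has weight 11, equal to the heaviest edge on its tree cycle — swapping gives another MST of the same weight. Not unique.

No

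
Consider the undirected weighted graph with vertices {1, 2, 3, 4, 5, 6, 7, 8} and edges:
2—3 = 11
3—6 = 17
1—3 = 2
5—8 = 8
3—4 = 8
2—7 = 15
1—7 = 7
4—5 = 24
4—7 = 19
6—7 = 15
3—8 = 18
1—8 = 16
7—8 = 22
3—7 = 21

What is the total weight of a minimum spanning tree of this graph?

Prim's algorithm from 7:
Step 1: frontier [1—7 7, 2—7 15, 6—7 15, 4—7 19, 3—7 21, 7—8 22] → take 1—7 (7); add 1.
Step 2: frontier [1—3 2, 1—8 16, 2—7 15, 6—7 15, 4—7 19, 3—7 21, 7—8 22] → take 1—3 (2); add 3.
Step 3: frontier [1—8 16, 3—4 8, 2—3 11, 3—6 17, 3—8 18, 2—7 15, 6—7 15, 4—7 19, 7—8 22] → take 3—4 (8); add 4.
Step 4: frontier [1—8 16, 2—3 11, 3—6 17, 3—8 18, 4—5 24, 2—7 15, 6—7 15, 7—8 22] → take 2—3 (11); add 2.
Step 5: frontier [1—8 16, 3—6 17, 3—8 18, 4—5 24, 6—7 15, 7—8 22] → take 6—7 (15); add 6.
Step 6: frontier [1—8 16, 3—8 18, 4—5 24, 7—8 22] → take 1—8 (16); add 8.
Step 7: frontier [4—5 24, 5—8 8] → take 5—8 (8); add 5.
MST edges: 1—7, 1—3, 3—4, 2—3, 6—7, 1—8, 5—8; total weight 7+2+8+11+15+16+8 = 67.

67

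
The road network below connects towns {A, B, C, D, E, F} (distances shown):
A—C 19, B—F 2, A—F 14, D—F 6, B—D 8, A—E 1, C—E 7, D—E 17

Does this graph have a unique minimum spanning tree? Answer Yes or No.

Yes

Kruskal: consider edges lightest-first.
A—E (1): add — endpoints in different components.
B—F (2): add — endpoints in different components.
D—F (6): add — endpoints in different components.
C—E (7): add — endpoints in different components.
B—D (8): skip — B and D already connected.
A—F (14): add — endpoints in different components.
Every non-tree edge has weight strictly greater than the heaviest edge on the tree path between its endpoints, so the MST is unique.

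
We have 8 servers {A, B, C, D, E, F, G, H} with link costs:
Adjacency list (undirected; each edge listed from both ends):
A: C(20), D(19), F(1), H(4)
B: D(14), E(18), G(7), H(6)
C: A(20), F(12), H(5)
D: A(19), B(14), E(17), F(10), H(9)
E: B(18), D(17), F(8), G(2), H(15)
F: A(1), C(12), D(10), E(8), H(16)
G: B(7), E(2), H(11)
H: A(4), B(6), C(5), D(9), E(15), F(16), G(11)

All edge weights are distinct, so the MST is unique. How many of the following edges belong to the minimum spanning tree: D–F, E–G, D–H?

Sort edges by weight, then run Kruskal:
A–F (1): add — endpoints in different components.
E–G (2): add — endpoints in different components.
A–H (4): add — endpoints in different components.
C–H (5): add — endpoints in different components.
B–H (6): add — endpoints in different components.
B–G (7): add — endpoints in different components.
E–F (8): skip — E and F already connected.
D–H (9): add — endpoints in different components.
MST edge set: {A–F, E–G, A–H, C–H, B–H, B–G, D–H}.
Of the listed edges, {E–G, D–H} are in the MST → 2.

2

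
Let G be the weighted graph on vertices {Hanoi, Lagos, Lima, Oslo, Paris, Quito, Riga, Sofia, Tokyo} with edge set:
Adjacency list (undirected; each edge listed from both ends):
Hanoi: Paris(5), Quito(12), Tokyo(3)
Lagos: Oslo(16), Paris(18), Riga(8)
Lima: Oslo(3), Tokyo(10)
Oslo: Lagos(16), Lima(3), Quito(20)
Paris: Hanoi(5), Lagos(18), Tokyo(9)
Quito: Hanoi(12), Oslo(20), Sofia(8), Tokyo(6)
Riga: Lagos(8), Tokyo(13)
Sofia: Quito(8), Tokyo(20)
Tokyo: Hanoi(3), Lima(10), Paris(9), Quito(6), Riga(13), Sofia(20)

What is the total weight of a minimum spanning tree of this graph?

Grow the tree from Riga using Prim:
Step 1: cheapest edge leaving the tree is Lagos–Riga (8); add Lagos.
Step 2: cheapest edge leaving the tree is Riga–Tokyo (13); add Tokyo.
Step 3: cheapest edge leaving the tree is Hanoi–Tokyo (3); add Hanoi.
Step 4: cheapest edge leaving the tree is Hanoi–Paris (5); add Paris.
Step 5: cheapest edge leaving the tree is Quito–Tokyo (6); add Quito.
Step 6: cheapest edge leaving the tree is Quito–Sofia (8); add Sofia.
Step 7: cheapest edge leaving the tree is Lima–Tokyo (10); add Lima.
Step 8: cheapest edge leaving the tree is Lima–Oslo (3); add Oslo.
MST edges: Lagos–Riga, Riga–Tokyo, Hanoi–Tokyo, Hanoi–Paris, Quito–Tokyo, Quito–Sofia, Lima–Tokyo, Lima–Oslo; total weight 8+13+3+5+6+8+10+3 = 56.

56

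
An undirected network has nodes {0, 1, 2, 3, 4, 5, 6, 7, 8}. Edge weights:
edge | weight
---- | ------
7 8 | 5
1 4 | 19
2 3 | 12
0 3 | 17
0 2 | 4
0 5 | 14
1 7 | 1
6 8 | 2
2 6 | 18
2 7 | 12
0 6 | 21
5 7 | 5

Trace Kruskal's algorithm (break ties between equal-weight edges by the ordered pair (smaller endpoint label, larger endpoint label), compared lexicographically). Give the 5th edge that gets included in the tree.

Kruskal: consider edges lightest-first.
1 7 (1): add — endpoints in different components.
6 8 (2): add — endpoints in different components.
0 2 (4): add — endpoints in different components.
5 7 (5): add — endpoints in different components.
7 8 (5): add — endpoints in different components.
2 3 (12): add — endpoints in different components.
2 7 (12): add — endpoints in different components.
0 5 (14): skip — 0 and 5 already connected.
0 3 (17): skip — 0 and 3 already connected.
2 6 (18): skip — 2 and 6 already connected.
1 4 (19): add — endpoints in different components.
The 5th edge added is 7 8.

7-8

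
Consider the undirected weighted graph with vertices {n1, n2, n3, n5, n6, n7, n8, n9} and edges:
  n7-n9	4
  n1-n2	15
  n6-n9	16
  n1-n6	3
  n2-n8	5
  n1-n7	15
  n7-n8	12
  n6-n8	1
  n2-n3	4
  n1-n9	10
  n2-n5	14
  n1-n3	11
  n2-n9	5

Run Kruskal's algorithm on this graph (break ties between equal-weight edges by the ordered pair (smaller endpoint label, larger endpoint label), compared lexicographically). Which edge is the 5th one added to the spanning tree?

Kruskal: consider edges lightest-first.
n6-n8 (1): add — endpoints in different components.
n1-n6 (3): add — endpoints in different components.
n2-n3 (4): add — endpoints in different components.
n7-n9 (4): add — endpoints in different components.
n2-n8 (5): add — endpoints in different components.
n2-n9 (5): add — endpoints in different components.
n1-n9 (10): skip — n9 and n1 already connected.
n1-n3 (11): skip — n3 and n1 already connected.
n7-n8 (12): skip — n8 and n7 already connected.
n2-n5 (14): add — endpoints in different components.
The 5th edge added is n2-n8.

n2-n8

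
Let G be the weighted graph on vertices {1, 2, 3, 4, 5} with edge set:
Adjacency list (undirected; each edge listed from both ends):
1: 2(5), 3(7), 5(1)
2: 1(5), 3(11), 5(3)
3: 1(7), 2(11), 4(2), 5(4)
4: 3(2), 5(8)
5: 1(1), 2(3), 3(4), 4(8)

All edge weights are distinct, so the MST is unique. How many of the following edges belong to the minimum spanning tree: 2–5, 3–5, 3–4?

3

Sort edges by weight, then run Kruskal:
1–5 (1): add. Components now {1,5} {2} {3} {4}
3–4 (2): add. Components now {1,5} {2} {3,4}
2–5 (3): add. Components now {1,2,5} {3,4}
3–5 (4): add. Components now {1,2,3,4,5}
MST edge set: {1–5, 3–4, 2–5, 3–5}.
Of the listed edges, {2–5, 3–5, 3–4} are in the MST → 3.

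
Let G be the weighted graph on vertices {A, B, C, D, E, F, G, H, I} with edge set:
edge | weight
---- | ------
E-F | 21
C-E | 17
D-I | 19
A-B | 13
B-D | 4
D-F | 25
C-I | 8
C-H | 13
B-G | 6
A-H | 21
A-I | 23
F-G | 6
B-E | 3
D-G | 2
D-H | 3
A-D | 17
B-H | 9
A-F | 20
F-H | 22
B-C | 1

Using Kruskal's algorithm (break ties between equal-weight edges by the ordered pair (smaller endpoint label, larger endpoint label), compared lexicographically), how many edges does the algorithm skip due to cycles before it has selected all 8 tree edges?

Kruskal: consider edges lightest-first.
B-C (1): add — endpoints in different components.
D-G (2): add — endpoints in different components.
B-E (3): add — endpoints in different components.
D-H (3): add — endpoints in different components.
B-D (4): add — endpoints in different components.
B-G (6): skip — B and G already connected.
F-G (6): add — endpoints in different components.
C-I (8): add — endpoints in different components.
B-H (9): skip — B and H already connected.
A-B (13): add — endpoints in different components.
Edges rejected before the tree was complete: 2.

2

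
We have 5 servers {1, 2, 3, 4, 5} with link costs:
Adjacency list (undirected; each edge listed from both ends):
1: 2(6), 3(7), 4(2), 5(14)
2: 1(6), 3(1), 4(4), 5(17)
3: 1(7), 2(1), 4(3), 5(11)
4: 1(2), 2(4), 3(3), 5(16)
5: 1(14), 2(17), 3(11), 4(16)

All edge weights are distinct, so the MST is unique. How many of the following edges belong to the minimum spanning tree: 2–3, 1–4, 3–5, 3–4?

Kruskal: consider edges lightest-first.
2–3 (1): add. Components now {1} {2,3} {4} {5}
1–4 (2): add. Components now {1,4} {2,3} {5}
3–4 (3): add. Components now {1,2,3,4} {5}
2–4 (4): skip — 2 and 4 already connected.
1–2 (6): skip — 1 and 2 already connected.
1–3 (7): skip — 1 and 3 already connected.
3–5 (11): add. Components now {1,2,3,4,5}
MST edge set: {2–3, 1–4, 3–4, 3–5}.
Of the listed edges, {2–3, 1–4, 3–5, 3–4} are in the MST → 4.

4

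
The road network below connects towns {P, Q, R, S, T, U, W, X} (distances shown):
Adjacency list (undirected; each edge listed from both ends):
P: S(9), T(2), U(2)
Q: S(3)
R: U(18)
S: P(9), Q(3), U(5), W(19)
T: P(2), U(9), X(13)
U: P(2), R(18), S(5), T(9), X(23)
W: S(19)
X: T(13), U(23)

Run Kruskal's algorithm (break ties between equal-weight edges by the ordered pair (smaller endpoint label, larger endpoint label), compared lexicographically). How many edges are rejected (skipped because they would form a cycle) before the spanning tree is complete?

2

Sort edges by weight, then run Kruskal:
P T (2): add — endpoints in different components.
P U (2): add — endpoints in different components.
Q S (3): add — endpoints in different components.
S U (5): add — endpoints in different components.
P S (9): skip — P and S already connected.
T U (9): skip — T and U already connected.
T X (13): add — endpoints in different components.
R U (18): add — endpoints in different components.
S W (19): add — endpoints in different components.
Edges rejected before the tree was complete: 2.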